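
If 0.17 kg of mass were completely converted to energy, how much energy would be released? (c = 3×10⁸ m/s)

Using E = mc²:
c² = (3×10⁸)² = 9×10¹⁶ m²/s²
E = 0.17 × 9×10¹⁶ = 1.530×10¹⁶ J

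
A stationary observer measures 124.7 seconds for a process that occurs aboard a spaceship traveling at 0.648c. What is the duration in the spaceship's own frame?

Dilated time Δt = 124.7 seconds
γ = 1/√(1 - 0.648²) = 1.31296
Δt₀ = Δt/γ = 124.7/1.31296 = 94.98 seconds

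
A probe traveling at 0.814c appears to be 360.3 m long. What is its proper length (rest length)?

Contracted length L = 360.3 m
γ = 1/√(1 - 0.814²) = 1.7216
L₀ = γL = 1.7216 × 360.3 = 620.3 m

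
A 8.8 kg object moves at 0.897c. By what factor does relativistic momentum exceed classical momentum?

p_rel = γmv, p_class = mv
Ratio = γ = 1/√(1 - 0.897²) = 2.262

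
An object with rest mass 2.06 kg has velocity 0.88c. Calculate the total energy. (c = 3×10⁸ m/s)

γ = 1/√(1 - 0.88²) = 2.105
mc² = 2.06 × (3×10⁸)² = 1.854×10¹⁷ J
E = γmc² = 2.105 × 1.854×10¹⁷ = 3.903×10¹⁷ J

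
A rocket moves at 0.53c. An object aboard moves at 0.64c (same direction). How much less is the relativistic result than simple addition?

Classical: u' + v = 0.64 + 0.53 = 1.17c
Relativistic: u = (0.64 + 0.53)/(1 + 0.3392) = 1.17/1.3392 = 0.8737c
Difference: 1.17 - 0.8737 = 0.2963c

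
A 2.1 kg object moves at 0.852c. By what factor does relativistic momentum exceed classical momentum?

p_rel = γmv, p_class = mv
Ratio = γ = 1/√(1 - 0.852²) = 1.910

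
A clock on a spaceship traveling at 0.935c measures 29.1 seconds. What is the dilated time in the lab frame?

Proper time Δt₀ = 29.1 seconds
γ = 1/√(1 - 0.935²) = 2.8197
Δt = γΔt₀ = 2.8197 × 29.1 = 82.05 seconds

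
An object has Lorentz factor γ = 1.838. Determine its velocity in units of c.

From γ = 1/√(1 - v²/c²):
1/γ² = 1/1.838² = 0.2960
v²/c² = 1 - 0.2960 = 0.7040
v/c = √(0.7040) = 0.8390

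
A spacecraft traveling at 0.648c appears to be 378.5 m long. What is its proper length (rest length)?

Contracted length L = 378.5 m
γ = 1/√(1 - 0.648²) = 1.313
L₀ = γL = 1.313 × 378.5 = 497.0 m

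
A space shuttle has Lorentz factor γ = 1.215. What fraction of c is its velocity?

From γ = 1/√(1 - v²/c²):
1/γ² = 1/1.215² = 0.6774
v²/c² = 1 - 0.6774 = 0.3226
v/c = √(0.3226) = 0.5680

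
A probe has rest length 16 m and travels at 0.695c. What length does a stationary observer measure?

Proper length L₀ = 16 m
γ = 1/√(1 - 0.695²) = 1.391
L = L₀/γ = 16/1.391 = 11.50 m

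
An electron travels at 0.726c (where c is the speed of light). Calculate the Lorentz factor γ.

v/c = 0.726, so (v/c)² = 0.527076
1 - (v/c)² = 0.472924
γ = 1/√(0.472924) = 1.454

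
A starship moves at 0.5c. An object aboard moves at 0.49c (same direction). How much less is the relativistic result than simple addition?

Classical: u' + v = 0.49 + 0.5 = 0.99c
Relativistic: u = (0.49 + 0.5)/(1 + 0.245) = 0.99/1.245 = 0.7952c
Difference: 0.99 - 0.7952 = 0.1948c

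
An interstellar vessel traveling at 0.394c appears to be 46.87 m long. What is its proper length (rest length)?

Contracted length L = 46.87 m
γ = 1/√(1 - 0.394²) = 1.088
L₀ = γL = 1.088 × 46.87 = 50.99 m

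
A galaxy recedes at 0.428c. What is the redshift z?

β = 0.428
(1+β)/(1-β) = 1.428/0.572 = 2.497
√(2.497) = 1.580
z = 1.580 - 1 = 0.5800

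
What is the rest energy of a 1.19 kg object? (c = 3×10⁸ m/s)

c² = (3×10⁸)² = 9.000×10¹⁶ m²/s²
E₀ = mc² = 1.19 × 9.000×10¹⁶ = 1.071×10¹⁷ J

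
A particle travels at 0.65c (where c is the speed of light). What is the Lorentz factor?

v/c = 0.65, so (v/c)² = 0.4225
1 - (v/c)² = 0.5775
γ = 1/√(0.5775) = 1.316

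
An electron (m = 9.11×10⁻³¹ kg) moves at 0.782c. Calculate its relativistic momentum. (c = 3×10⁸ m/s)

γ = 1/√(1 - 0.782²) = 1.6044
v = 0.782 × 3×10⁸ = 2.346×10⁸ m/s
p = γmv = 1.6044 × 9.11×10⁻³¹ × 2.346×10⁸ = 3.429×10⁻²² kg·m/s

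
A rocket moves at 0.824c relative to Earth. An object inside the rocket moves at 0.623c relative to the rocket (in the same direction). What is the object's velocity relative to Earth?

u = (u' + v)/(1 + u'v/c²)
Numerator: 0.623 + 0.824 = 1.447
Denominator: 1 + 0.513352 = 1.513352
u = 1.447/1.513352 = 0.9562c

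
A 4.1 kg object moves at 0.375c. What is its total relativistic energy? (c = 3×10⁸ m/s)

γ = 1/√(1 - 0.375²) = 1.0787
mc² = 4.1 × (3×10⁸)² = 3.690×10¹⁷ J
E = γmc² = 1.0787 × 3.690×10¹⁷ = 3.980×10¹⁷ J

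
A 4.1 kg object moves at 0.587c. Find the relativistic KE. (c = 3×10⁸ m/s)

γ = 1/√(1 - 0.587²) = 1.2352
γ - 1 = 0.2352
KE = (γ-1)mc² = 0.2352 × 4.1 × (3×10⁸)² = 8.679×10¹⁶ J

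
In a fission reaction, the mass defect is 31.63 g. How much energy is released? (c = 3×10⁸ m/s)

Convert mass defect: Δm = 31.63 g = 0.03163 kg
E = Δm·c² = 0.03163 × (3×10⁸)²
= 0.03163 × 9×10¹⁶ = 2.847×10¹⁵ J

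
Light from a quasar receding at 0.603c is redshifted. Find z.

β = 0.603
(1+β)/(1-β) = 1.603/0.397 = 4.038
√(4.038) = 2.009
z = 2.009 - 1 = 1.009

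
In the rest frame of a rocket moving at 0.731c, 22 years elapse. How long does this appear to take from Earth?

Proper time Δt₀ = 22 years
γ = 1/√(1 - 0.731²) = 1.4655
Δt = γΔt₀ = 1.4655 × 22 = 32.24 years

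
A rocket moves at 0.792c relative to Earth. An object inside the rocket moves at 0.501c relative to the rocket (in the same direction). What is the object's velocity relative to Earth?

u = (u' + v)/(1 + u'v/c²)
Numerator: 0.501 + 0.792 = 1.293
Denominator: 1 + 0.396792 = 1.396792
u = 1.293/1.396792 = 0.9257c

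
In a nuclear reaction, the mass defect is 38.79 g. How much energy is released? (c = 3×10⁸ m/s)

Convert mass defect: Δm = 38.79 g = 0.03879 kg
E = Δm·c² = 0.03879 × (3×10⁸)²
= 0.03879 × 9×10¹⁶ = 3.491×10¹⁵ J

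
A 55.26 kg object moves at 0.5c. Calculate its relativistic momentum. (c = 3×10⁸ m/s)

γ = 1/√(1 - 0.5²) = 1.1547
v = 0.5 × 3×10⁸ = 1.500×10⁸ m/s
p = γmv = 1.1547 × 55.26 × 1.500×10⁸ = 9.571×10⁹ kg·m/s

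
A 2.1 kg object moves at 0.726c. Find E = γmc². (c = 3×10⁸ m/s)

γ = 1/√(1 - 0.726²) = 1.454
mc² = 2.1 × (3×10⁸)² = 1.890×10¹⁷ J
E = γmc² = 1.454 × 1.890×10¹⁷ = 2.748×10¹⁷ J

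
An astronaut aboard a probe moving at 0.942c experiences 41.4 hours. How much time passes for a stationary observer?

Proper time Δt₀ = 41.4 hours
γ = 1/√(1 - 0.942²) = 2.980
Δt = γΔt₀ = 2.980 × 41.4 = 123.4 hours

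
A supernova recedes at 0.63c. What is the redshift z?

β = 0.63
(1+β)/(1-β) = 1.63/0.37 = 4.405
√(4.405) = 2.099
z = 2.099 - 1 = 1.099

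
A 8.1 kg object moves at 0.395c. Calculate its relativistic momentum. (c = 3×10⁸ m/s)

γ = 1/√(1 - 0.395²) = 1.089
v = 0.395 × 3×10⁸ = 1.185×10⁸ m/s
p = γmv = 1.089 × 8.1 × 1.185×10⁸ = 1.045×10⁹ kg·m/s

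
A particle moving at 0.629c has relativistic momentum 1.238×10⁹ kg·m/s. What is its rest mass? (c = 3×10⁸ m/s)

γ = 1/√(1 - 0.629²) = 1.2863
v = 0.629 × 3×10⁸ = 1.887×10⁸ m/s
m = p/(γv) = 1.238×10⁹/(1.2863 × 1.887×10⁸) = 5.100 kg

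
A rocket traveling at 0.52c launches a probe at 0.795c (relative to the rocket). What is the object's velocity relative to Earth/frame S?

u = (u' + v)/(1 + u'v/c²)
Numerator: 0.795 + 0.52 = 1.315
Denominator: 1 + 0.4134 = 1.4134
u = 1.315/1.4134 = 0.9304c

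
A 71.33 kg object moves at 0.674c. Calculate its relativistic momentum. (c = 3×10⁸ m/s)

γ = 1/√(1 - 0.674²) = 1.3537
v = 0.674 × 3×10⁸ = 2.022×10⁸ m/s
p = γmv = 1.3537 × 71.33 × 2.022×10⁸ = 1.952×10¹⁰ kg·m/s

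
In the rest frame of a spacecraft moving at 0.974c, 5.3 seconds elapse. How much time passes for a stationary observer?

Proper time Δt₀ = 5.3 seconds
γ = 1/√(1 - 0.974²) = 4.414
Δt = γΔt₀ = 4.414 × 5.3 = 23.39 seconds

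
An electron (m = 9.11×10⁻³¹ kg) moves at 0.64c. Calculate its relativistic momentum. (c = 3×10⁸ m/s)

γ = 1/√(1 - 0.64²) = 1.301
v = 0.64 × 3×10⁸ = 1.920×10⁸ m/s
p = γmv = 1.301 × 9.11×10⁻³¹ × 1.920×10⁸ = 2.276×10⁻²² kg·m/s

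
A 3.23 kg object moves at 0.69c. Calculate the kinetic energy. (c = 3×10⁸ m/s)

γ = 1/√(1 - 0.69²) = 1.3816
γ - 1 = 0.3816
KE = (γ-1)mc² = 0.3816 × 3.23 × (3×10⁸)² = 1.109×10¹⁷ J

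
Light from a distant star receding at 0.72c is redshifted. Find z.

β = 0.72
(1+β)/(1-β) = 1.72/0.28 = 6.1429
√(6.1429) = 2.478
z = 2.478 - 1 = 1.478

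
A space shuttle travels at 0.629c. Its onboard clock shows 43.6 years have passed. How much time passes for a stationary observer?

Proper time Δt₀ = 43.6 years
γ = 1/√(1 - 0.629²) = 1.2863
Δt = γΔt₀ = 1.2863 × 43.6 = 56.08 years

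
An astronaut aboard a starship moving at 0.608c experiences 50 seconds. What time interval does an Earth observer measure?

Proper time Δt₀ = 50 seconds
γ = 1/√(1 - 0.608²) = 1.2595
Δt = γΔt₀ = 1.2595 × 50 = 62.98 seconds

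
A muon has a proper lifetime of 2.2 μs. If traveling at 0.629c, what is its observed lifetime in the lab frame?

Proper lifetime τ₀ = 2.2 μs
γ = 1/√(1 - 0.629²) = 1.2863
τ = γτ₀ = 1.2863 × 2.2 μs = 2.830 μs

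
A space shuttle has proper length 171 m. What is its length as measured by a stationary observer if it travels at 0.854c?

Proper length L₀ = 171 m
γ = 1/√(1 - 0.854²) = 1.922
L = L₀/γ = 171/1.922 = 88.97 m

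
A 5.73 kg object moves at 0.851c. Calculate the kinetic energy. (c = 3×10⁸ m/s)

γ = 1/√(1 - 0.851²) = 1.9042
γ - 1 = 0.9042
KE = (γ-1)mc² = 0.9042 × 5.73 × (3×10⁸)² = 4.663×10¹⁷ J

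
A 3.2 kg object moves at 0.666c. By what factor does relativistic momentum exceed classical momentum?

p_rel = γmv, p_class = mv
Ratio = γ = 1/√(1 - 0.666²) = 1.341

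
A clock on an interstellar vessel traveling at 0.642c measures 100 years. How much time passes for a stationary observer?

Proper time Δt₀ = 100 years
γ = 1/√(1 - 0.642²) = 1.304
Δt = γΔt₀ = 1.304 × 100 = 130.4 years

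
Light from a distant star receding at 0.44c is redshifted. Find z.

β = 0.44
(1+β)/(1-β) = 1.44/0.56 = 2.5714
√(2.5714) = 1.6036
z = 1.6036 - 1 = 0.6036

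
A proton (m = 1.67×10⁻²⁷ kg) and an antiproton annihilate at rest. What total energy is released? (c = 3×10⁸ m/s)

Both particles have the same rest mass, so total mass = 2m
E = 2m·c² = 2 × 1.67×10⁻²⁷ × (3×10⁸)²
= 2 × 1.67×10⁻²⁷ × 9×10¹⁶
= 3.006×10⁻¹⁰ J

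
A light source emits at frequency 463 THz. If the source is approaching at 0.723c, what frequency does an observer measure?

β = v/c = 0.723
(1+β)/(1-β) = 1.723/0.277 = 6.220
Doppler factor = √(6.220) = 2.494
f_obs = 463 × 2.494 = 1155 THz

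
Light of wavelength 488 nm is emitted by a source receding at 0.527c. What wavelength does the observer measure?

β = 0.527
Wavelength Doppler factor = √(1.527/0.473) = √(3.22833) = 1.7968
λ_obs = 488 × 1.7968 = 876.8 nm (redshift)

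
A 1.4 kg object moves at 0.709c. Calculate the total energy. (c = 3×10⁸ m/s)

γ = 1/√(1 - 0.709²) = 1.418
mc² = 1.4 × (3×10⁸)² = 1.260×10¹⁷ J
E = γmc² = 1.418 × 1.260×10¹⁷ = 1.787×10¹⁷ J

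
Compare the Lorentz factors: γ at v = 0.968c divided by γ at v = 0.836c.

γ₁ = 1/√(1 - 0.968²) = 3.985
γ₂ = 1/√(1 - 0.836²) = 1.822
γ₁/γ₂ = 3.985/1.822 = 2.187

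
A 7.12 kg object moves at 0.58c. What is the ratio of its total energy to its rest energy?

E = γmc², E₀ = mc²
E/E₀ = γ = 1/√(1 - 0.58²) = 1.228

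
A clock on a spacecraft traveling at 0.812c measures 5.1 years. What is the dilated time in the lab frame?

Proper time Δt₀ = 5.1 years
γ = 1/√(1 - 0.812²) = 1.7133
Δt = γΔt₀ = 1.7133 × 5.1 = 8.738 years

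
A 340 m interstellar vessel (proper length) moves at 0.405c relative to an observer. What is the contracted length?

Proper length L₀ = 340 m
γ = 1/√(1 - 0.405²) = 1.0937
L = L₀/γ = 340/1.0937 = 310.9 m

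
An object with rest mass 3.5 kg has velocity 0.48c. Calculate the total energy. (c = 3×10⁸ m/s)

γ = 1/√(1 - 0.48²) = 1.140
mc² = 3.5 × (3×10⁸)² = 3.150×10¹⁷ J
E = γmc² = 1.140 × 3.150×10¹⁷ = 3.591×10¹⁷ J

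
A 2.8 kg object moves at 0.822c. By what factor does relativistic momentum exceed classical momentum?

p_rel = γmv, p_class = mv
Ratio = γ = 1/√(1 - 0.822²) = 1.756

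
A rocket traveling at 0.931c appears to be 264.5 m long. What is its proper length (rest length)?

Contracted length L = 264.5 m
γ = 1/√(1 - 0.931²) = 2.7396
L₀ = γL = 2.7396 × 264.5 = 724.6 m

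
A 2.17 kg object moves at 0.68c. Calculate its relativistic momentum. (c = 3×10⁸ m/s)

γ = 1/√(1 - 0.68²) = 1.364
v = 0.68 × 3×10⁸ = 2.040×10⁸ m/s
p = γmv = 1.364 × 2.17 × 2.040×10⁸ = 6.038×10⁸ kg·m/s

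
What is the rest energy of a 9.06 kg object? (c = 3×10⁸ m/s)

c² = (3×10⁸)² = 9.000×10¹⁶ m²/s²
E₀ = mc² = 9.06 × 9.000×10¹⁶ = 8.154×10¹⁷ J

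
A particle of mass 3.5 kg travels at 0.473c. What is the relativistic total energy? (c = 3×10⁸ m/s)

γ = 1/√(1 - 0.473²) = 1.135
mc² = 3.5 × (3×10⁸)² = 3.150×10¹⁷ J
E = γmc² = 1.135 × 3.150×10¹⁷ = 3.575×10¹⁷ J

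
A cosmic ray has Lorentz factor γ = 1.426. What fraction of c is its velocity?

From γ = 1/√(1 - v²/c²):
1/γ² = 1/1.426² = 0.4918
v²/c² = 1 - 0.4918 = 0.5082
v/c = √(0.5082) = 0.7129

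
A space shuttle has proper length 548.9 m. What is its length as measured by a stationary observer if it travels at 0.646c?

Proper length L₀ = 548.9 m
γ = 1/√(1 - 0.646²) = 1.310
L = L₀/γ = 548.9/1.310 = 419.0 m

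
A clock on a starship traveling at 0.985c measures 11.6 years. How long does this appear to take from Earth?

Proper time Δt₀ = 11.6 years
γ = 1/√(1 - 0.985²) = 5.7953
Δt = γΔt₀ = 5.7953 × 11.6 = 67.23 years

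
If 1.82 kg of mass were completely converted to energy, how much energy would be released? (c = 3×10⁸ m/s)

Using E = mc²:
c² = (3×10⁸)² = 9×10¹⁶ m²/s²
E = 1.82 × 9×10¹⁶ = 1.638×10¹⁷ J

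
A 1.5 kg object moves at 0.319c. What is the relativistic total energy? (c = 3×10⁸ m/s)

γ = 1/√(1 - 0.319²) = 1.055
mc² = 1.5 × (3×10⁸)² = 1.350×10¹⁷ J
E = γmc² = 1.055 × 1.350×10¹⁷ = 1.424×10¹⁷ J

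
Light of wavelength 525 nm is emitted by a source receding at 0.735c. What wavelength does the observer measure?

β = 0.735
Wavelength Doppler factor = √(1.735/0.265) = √(6.547) = 2.559
λ_obs = 525 × 2.559 = 1343 nm (redshift)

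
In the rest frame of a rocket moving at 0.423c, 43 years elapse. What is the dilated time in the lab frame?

Proper time Δt₀ = 43 years
γ = 1/√(1 - 0.423²) = 1.1036
Δt = γΔt₀ = 1.1036 × 43 = 47.45 years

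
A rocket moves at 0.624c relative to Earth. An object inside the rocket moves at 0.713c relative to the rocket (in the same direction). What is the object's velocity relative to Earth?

u = (u' + v)/(1 + u'v/c²)
Numerator: 0.713 + 0.624 = 1.337
Denominator: 1 + 0.444912 = 1.444912
u = 1.337/1.444912 = 0.9253c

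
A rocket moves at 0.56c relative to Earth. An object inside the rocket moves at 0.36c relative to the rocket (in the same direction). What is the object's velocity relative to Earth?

u = (u' + v)/(1 + u'v/c²)
Numerator: 0.36 + 0.56 = 0.92
Denominator: 1 + 0.2016 = 1.2016
u = 0.92/1.2016 = 0.7656c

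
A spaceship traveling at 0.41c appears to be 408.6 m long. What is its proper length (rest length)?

Contracted length L = 408.6 m
γ = 1/√(1 - 0.41²) = 1.0964
L₀ = γL = 1.0964 × 408.6 = 448.0 m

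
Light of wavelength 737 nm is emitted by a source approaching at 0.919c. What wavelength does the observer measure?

β = 0.919
Wavelength Doppler factor = √(0.081/1.919) = √(0.042209) = 0.2054
λ_obs = 737 × 0.2054 = 151.4 nm (blueshift)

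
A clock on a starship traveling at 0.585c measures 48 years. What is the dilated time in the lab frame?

Proper time Δt₀ = 48 years
γ = 1/√(1 - 0.585²) = 1.233
Δt = γΔt₀ = 1.233 × 48 = 59.18 years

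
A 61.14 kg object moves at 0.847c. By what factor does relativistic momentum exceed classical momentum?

p_rel = γmv, p_class = mv
Ratio = γ = 1/√(1 - 0.847²) = 1.881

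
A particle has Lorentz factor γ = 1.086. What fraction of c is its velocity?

From γ = 1/√(1 - v²/c²):
1/γ² = 1/1.086² = 0.8479
v²/c² = 1 - 0.8479 = 0.1521
v/c = √(0.1521) = 0.3900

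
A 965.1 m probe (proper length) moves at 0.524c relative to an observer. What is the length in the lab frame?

Proper length L₀ = 965.1 m
γ = 1/√(1 - 0.524²) = 1.1741
L = L₀/γ = 965.1/1.1741 = 822.0 m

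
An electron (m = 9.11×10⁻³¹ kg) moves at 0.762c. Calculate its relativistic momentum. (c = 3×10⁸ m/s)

γ = 1/√(1 - 0.762²) = 1.5442
v = 0.762 × 3×10⁸ = 2.286×10⁸ m/s
p = γmv = 1.5442 × 9.11×10⁻³¹ × 2.286×10⁸ = 3.216×10⁻²² kg·m/s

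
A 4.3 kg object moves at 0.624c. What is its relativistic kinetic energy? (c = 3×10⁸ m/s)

γ = 1/√(1 - 0.624²) = 1.2797
γ - 1 = 0.2797
KE = (γ-1)mc² = 0.2797 × 4.3 × (3×10⁸)² = 1.082×10¹⁷ J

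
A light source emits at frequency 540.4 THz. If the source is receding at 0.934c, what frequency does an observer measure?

β = v/c = 0.934
(1-β)/(1+β) = 0.066/1.934 = 0.034126
Doppler factor = √(0.034126) = 0.18473
f_obs = 540.4 × 0.18473 = 99.83 THz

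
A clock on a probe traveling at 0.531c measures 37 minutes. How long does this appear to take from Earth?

Proper time Δt₀ = 37 minutes
γ = 1/√(1 - 0.531²) = 1.180
Δt = γΔt₀ = 1.180 × 37 = 43.66 minutes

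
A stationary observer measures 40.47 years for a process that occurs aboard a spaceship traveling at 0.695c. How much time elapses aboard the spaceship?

Dilated time Δt = 40.47 years
γ = 1/√(1 - 0.695²) = 1.3908
Δt₀ = Δt/γ = 40.47/1.3908 = 29.10 years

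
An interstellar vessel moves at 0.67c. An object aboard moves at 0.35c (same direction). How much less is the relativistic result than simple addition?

Classical: u' + v = 0.35 + 0.67 = 1.02c
Relativistic: u = (0.35 + 0.67)/(1 + 0.2345) = 1.02/1.2345 = 0.8262c
Difference: 1.02 - 0.8262 = 0.1938c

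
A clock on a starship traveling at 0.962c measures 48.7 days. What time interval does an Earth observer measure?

Proper time Δt₀ = 48.7 days
γ = 1/√(1 - 0.962²) = 3.6623
Δt = γΔt₀ = 3.6623 × 48.7 = 178.4 days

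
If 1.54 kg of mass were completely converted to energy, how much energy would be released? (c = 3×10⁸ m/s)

Using E = mc²:
c² = (3×10⁸)² = 9×10¹⁶ m²/s²
E = 1.54 × 9×10¹⁶ = 1.386×10¹⁷ J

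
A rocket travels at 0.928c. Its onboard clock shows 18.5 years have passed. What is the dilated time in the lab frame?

Proper time Δt₀ = 18.5 years
γ = 1/√(1 - 0.928²) = 2.684
Δt = γΔt₀ = 2.684 × 18.5 = 49.65 years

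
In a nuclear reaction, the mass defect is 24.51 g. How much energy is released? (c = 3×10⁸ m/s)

Convert mass defect: Δm = 24.51 g = 0.02451 kg
E = Δm·c² = 0.02451 × (3×10⁸)²
= 0.02451 × 9×10¹⁶ = 2.206×10¹⁵ J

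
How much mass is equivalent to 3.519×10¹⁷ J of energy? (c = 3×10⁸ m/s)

From E = mc², we get m = E/c²
c² = (3×10⁸)² = 9×10¹⁶ m²/s²
m = 3.519×10¹⁷ / 9×10¹⁶ = 3.910 kg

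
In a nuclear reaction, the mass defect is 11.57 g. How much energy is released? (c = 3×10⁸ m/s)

Convert mass defect: Δm = 11.57 g = 0.01157 kg
E = Δm·c² = 0.01157 × (3×10⁸)²
= 0.01157 × 9×10¹⁶ = 1.041×10¹⁵ J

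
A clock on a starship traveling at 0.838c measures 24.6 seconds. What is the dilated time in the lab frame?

Proper time Δt₀ = 24.6 seconds
γ = 1/√(1 - 0.838²) = 1.8326
Δt = γΔt₀ = 1.8326 × 24.6 = 45.08 seconds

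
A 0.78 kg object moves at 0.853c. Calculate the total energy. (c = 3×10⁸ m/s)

γ = 1/√(1 - 0.853²) = 1.916
mc² = 0.78 × (3×10⁸)² = 7.020×10¹⁶ J
E = γmc² = 1.916 × 7.020×10¹⁶ = 1.345×10¹⁷ J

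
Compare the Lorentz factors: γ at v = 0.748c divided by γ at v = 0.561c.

γ₁ = 1/√(1 - 0.748²) = 1.5067
γ₂ = 1/√(1 - 0.561²) = 1.2080
γ₁/γ₂ = 1.5067/1.2080 = 1.247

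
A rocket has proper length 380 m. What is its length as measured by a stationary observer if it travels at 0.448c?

Proper length L₀ = 380 m
γ = 1/√(1 - 0.448²) = 1.1185
L = L₀/γ = 380/1.1185 = 339.7 m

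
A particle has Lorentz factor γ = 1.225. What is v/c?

From γ = 1/√(1 - v²/c²):
1/γ² = 1/1.225² = 0.6664
v²/c² = 1 - 0.6664 = 0.3336
v/c = √(0.3336) = 0.5776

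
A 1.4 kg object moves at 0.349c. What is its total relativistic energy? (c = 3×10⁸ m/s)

γ = 1/√(1 - 0.349²) = 1.0671
mc² = 1.4 × (3×10⁸)² = 1.260×10¹⁷ J
E = γmc² = 1.0671 × 1.260×10¹⁷ = 1.345×10¹⁷ J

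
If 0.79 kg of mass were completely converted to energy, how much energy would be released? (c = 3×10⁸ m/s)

Using E = mc²:
c² = (3×10⁸)² = 9×10¹⁶ m²/s²
E = 0.79 × 9×10¹⁶ = 7.110×10¹⁶ J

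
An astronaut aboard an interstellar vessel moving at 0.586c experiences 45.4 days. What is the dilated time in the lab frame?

Proper time Δt₀ = 45.4 days
γ = 1/√(1 - 0.586²) = 1.2341
Δt = γΔt₀ = 1.2341 × 45.4 = 56.03 days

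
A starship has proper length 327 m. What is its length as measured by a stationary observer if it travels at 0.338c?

Proper length L₀ = 327 m
γ = 1/√(1 - 0.338²) = 1.0625
L = L₀/γ = 327/1.0625 = 307.8 m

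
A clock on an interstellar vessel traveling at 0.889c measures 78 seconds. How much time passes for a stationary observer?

Proper time Δt₀ = 78 seconds
γ = 1/√(1 - 0.889²) = 2.1838
Δt = γΔt₀ = 2.1838 × 78 = 170.3 seconds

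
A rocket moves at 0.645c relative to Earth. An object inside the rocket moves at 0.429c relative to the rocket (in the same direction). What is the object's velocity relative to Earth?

u = (u' + v)/(1 + u'v/c²)
Numerator: 0.429 + 0.645 = 1.074
Denominator: 1 + 0.276705 = 1.276705
u = 1.074/1.276705 = 0.8412c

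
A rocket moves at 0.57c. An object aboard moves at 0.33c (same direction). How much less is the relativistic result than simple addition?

Classical: u' + v = 0.33 + 0.57 = 0.9c
Relativistic: u = (0.33 + 0.57)/(1 + 0.1881) = 0.9/1.1881 = 0.7575c
Difference: 0.9 - 0.7575 = 0.1425c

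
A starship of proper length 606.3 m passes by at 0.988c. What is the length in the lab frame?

Proper length L₀ = 606.3 m
γ = 1/√(1 - 0.988²) = 6.474
L = L₀/γ = 606.3/6.474 = 93.65 m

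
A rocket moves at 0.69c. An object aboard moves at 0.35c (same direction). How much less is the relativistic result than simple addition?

Classical: u' + v = 0.35 + 0.69 = 1.04c
Relativistic: u = (0.35 + 0.69)/(1 + 0.2415) = 1.04/1.2415 = 0.8377c
Difference: 1.04 - 0.8377 = 0.2023c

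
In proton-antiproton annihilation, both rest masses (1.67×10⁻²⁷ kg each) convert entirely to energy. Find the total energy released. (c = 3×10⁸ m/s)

Both particles have the same rest mass, so total mass = 2m
E = 2m·c² = 2 × 1.67×10⁻²⁷ × (3×10⁸)²
= 2 × 1.67×10⁻²⁷ × 9×10¹⁶
= 3.006×10⁻¹⁰ J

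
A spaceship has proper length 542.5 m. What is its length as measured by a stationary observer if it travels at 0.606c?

Proper length L₀ = 542.5 m
γ = 1/√(1 - 0.606²) = 1.2571
L = L₀/γ = 542.5/1.2571 = 431.5 m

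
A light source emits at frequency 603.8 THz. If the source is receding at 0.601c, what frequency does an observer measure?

β = v/c = 0.601
(1-β)/(1+β) = 0.399/1.601 = 0.2492
Doppler factor = √(0.2492) = 0.4992
f_obs = 603.8 × 0.4992 = 301.4 THz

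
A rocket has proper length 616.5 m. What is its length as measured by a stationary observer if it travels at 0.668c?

Proper length L₀ = 616.5 m
γ = 1/√(1 - 0.668²) = 1.3438
L = L₀/γ = 616.5/1.3438 = 458.8 m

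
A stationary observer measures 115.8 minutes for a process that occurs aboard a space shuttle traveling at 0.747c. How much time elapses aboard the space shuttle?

Dilated time Δt = 115.8 minutes
γ = 1/√(1 - 0.747²) = 1.504
Δt₀ = Δt/γ = 115.8/1.504 = 76.99 minutes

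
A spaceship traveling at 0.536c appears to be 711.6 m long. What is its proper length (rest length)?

Contracted length L = 711.6 m
γ = 1/√(1 - 0.536²) = 1.1845
L₀ = γL = 1.1845 × 711.6 = 842.9 m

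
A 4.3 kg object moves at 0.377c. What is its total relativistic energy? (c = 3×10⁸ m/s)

γ = 1/√(1 - 0.377²) = 1.0797
mc² = 4.3 × (3×10⁸)² = 3.870×10¹⁷ J
E = γmc² = 1.0797 × 3.870×10¹⁷ = 4.178×10¹⁷ J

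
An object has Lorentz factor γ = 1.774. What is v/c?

From γ = 1/√(1 - v²/c²):
1/γ² = 1/1.774² = 0.3178
v²/c² = 1 - 0.3178 = 0.6822
v/c = √(0.6822) = 0.8260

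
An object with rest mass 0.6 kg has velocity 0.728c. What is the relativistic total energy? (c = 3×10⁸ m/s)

γ = 1/√(1 - 0.728²) = 1.45863
mc² = 0.6 × (3×10⁸)² = 5.400×10¹⁶ J
E = γmc² = 1.45863 × 5.400×10¹⁶ = 7.877×10¹⁶ J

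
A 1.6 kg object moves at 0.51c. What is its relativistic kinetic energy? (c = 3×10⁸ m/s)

γ = 1/√(1 - 0.51²) = 1.1626
γ - 1 = 0.1626
KE = (γ-1)mc² = 0.1626 × 1.6 × (3×10⁸)² = 2.341×10¹⁶ J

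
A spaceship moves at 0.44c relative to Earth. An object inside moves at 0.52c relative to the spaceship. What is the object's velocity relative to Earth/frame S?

u = (u' + v)/(1 + u'v/c²)
Numerator: 0.52 + 0.44 = 0.96
Denominator: 1 + 0.2288 = 1.2288
u = 0.96/1.2288 = 0.7813c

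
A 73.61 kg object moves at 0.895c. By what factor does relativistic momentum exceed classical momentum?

p_rel = γmv, p_class = mv
Ratio = γ = 1/√(1 - 0.895²) = 2.242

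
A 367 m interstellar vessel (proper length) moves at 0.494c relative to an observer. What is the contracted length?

Proper length L₀ = 367 m
γ = 1/√(1 - 0.494²) = 1.150
L = L₀/γ = 367/1.150 = 319.1 m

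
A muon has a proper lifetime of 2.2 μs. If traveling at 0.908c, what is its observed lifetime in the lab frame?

Proper lifetime τ₀ = 2.2 μs
γ = 1/√(1 - 0.908²) = 2.387
τ = γτ₀ = 2.387 × 2.2 μs = 5.251 μs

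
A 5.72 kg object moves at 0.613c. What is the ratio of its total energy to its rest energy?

E = γmc², E₀ = mc²
E/E₀ = γ = 1/√(1 - 0.613²) = 1.266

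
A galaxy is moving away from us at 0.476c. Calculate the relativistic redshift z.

β = 0.476
(1+β)/(1-β) = 1.476/0.524 = 2.8168
√(2.8168) = 1.6783
z = 1.6783 - 1 = 0.6783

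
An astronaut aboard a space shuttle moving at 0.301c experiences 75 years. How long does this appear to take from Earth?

Proper time Δt₀ = 75 years
γ = 1/√(1 - 0.301²) = 1.0486
Δt = γΔt₀ = 1.0486 × 75 = 78.65 years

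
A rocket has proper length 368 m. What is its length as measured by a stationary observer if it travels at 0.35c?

Proper length L₀ = 368 m
γ = 1/√(1 - 0.35²) = 1.0675
L = L₀/γ = 368/1.0675 = 344.7 m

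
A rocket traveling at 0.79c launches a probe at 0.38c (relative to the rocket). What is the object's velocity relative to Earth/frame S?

u = (u' + v)/(1 + u'v/c²)
Numerator: 0.38 + 0.79 = 1.17
Denominator: 1 + 0.3002 = 1.3002
u = 1.17/1.3002 = 0.8999c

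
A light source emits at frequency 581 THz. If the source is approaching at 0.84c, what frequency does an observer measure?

β = v/c = 0.84
(1+β)/(1-β) = 1.84/0.16 = 11.50
Doppler factor = √(11.50) = 3.391
f_obs = 581 × 3.391 = 1970 THz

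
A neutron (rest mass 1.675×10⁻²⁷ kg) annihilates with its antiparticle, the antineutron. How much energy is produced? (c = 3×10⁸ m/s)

Both particles have the same rest mass, so total mass = 2m
E = 2m·c² = 2 × 1.675×10⁻²⁷ × (3×10⁸)²
= 2 × 1.675×10⁻²⁷ × 9×10¹⁶
= 3.015×10⁻¹⁰ J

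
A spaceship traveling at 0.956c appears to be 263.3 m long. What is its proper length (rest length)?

Contracted length L = 263.3 m
γ = 1/√(1 - 0.956²) = 3.4087
L₀ = γL = 3.4087 × 263.3 = 897.5 m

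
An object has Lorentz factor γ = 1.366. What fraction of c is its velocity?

From γ = 1/√(1 - v²/c²):
1/γ² = 1/1.366² = 0.5359
v²/c² = 1 - 0.5359 = 0.4641
v/c = √(0.4641) = 0.6812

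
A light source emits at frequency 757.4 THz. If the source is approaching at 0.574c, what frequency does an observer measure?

β = v/c = 0.574
(1+β)/(1-β) = 1.574/0.426 = 3.695
Doppler factor = √(3.695) = 1.922
f_obs = 757.4 × 1.922 = 1456 THz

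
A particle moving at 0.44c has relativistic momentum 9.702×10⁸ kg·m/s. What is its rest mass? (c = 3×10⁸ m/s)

γ = 1/√(1 - 0.44²) = 1.1136
v = 0.44 × 3×10⁸ = 1.320×10⁸ m/s
m = p/(γv) = 9.702×10⁸/(1.1136 × 1.320×10⁸) = 6.600 kg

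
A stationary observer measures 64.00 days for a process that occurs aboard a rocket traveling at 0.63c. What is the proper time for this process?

Dilated time Δt = 64.00 days
γ = 1/√(1 - 0.63²) = 1.2877
Δt₀ = Δt/γ = 64.00/1.2877 = 49.70 days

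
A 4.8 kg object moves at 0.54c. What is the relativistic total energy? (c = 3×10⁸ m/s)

γ = 1/√(1 - 0.54²) = 1.1881
mc² = 4.8 × (3×10⁸)² = 4.320×10¹⁷ J
E = γmc² = 1.1881 × 4.320×10¹⁷ = 5.133×10¹⁷ J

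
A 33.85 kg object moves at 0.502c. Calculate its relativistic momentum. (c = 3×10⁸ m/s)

γ = 1/√(1 - 0.502²) = 1.1562
v = 0.502 × 3×10⁸ = 1.506×10⁸ m/s
p = γmv = 1.1562 × 33.85 × 1.506×10⁸ = 5.894×10⁹ kg·m/s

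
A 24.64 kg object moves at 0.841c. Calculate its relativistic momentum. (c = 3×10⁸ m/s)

γ = 1/√(1 - 0.841²) = 1.848
v = 0.841 × 3×10⁸ = 2.523×10⁸ m/s
p = γmv = 1.848 × 24.64 × 2.523×10⁸ = 1.149×10¹⁰ kg·m/s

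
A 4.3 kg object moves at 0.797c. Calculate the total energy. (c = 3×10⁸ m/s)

γ = 1/√(1 - 0.797²) = 1.6557
mc² = 4.3 × (3×10⁸)² = 3.870×10¹⁷ J
E = γmc² = 1.6557 × 3.870×10¹⁷ = 6.408×10¹⁷ J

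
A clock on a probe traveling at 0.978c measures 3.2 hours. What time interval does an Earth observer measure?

Proper time Δt₀ = 3.2 hours
γ = 1/√(1 - 0.978²) = 4.794
Δt = γΔt₀ = 4.794 × 3.2 = 15.34 hours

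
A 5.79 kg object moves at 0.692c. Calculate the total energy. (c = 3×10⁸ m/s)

γ = 1/√(1 - 0.692²) = 1.3852
mc² = 5.79 × (3×10⁸)² = 5.211×10¹⁷ J
E = γmc² = 1.3852 × 5.211×10¹⁷ = 7.218×10¹⁷ J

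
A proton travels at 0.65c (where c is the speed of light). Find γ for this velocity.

v/c = 0.65, so (v/c)² = 0.4225
1 - (v/c)² = 0.5775
γ = 1/√(0.5775) = 1.316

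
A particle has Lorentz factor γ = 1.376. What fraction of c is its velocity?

From γ = 1/√(1 - v²/c²):
1/γ² = 1/1.376² = 0.5282
v²/c² = 1 - 0.5282 = 0.4718
v/c = √(0.4718) = 0.6869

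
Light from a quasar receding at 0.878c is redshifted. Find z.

β = 0.878
(1+β)/(1-β) = 1.878/0.122 = 15.39
√(15.39) = 3.923
z = 3.923 - 1 = 2.923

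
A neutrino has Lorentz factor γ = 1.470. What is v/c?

From γ = 1/√(1 - v²/c²):
1/γ² = 1/1.470² = 0.46277
v²/c² = 1 - 0.46277 = 0.53723
v/c = √(0.53723) = 0.7330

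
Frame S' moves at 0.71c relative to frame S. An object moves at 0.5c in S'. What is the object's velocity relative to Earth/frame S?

u = (u' + v)/(1 + u'v/c²)
Numerator: 0.5 + 0.71 = 1.21
Denominator: 1 + 0.355 = 1.355
u = 1.21/1.355 = 0.8930c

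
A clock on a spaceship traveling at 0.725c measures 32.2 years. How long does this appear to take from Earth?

Proper time Δt₀ = 32.2 years
γ = 1/√(1 - 0.725²) = 1.452
Δt = γΔt₀ = 1.452 × 32.2 = 46.75 years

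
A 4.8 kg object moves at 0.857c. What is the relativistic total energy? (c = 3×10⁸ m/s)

γ = 1/√(1 - 0.857²) = 1.9406
mc² = 4.8 × (3×10⁸)² = 4.320×10¹⁷ J
E = γmc² = 1.9406 × 4.320×10¹⁷ = 8.383×10¹⁷ J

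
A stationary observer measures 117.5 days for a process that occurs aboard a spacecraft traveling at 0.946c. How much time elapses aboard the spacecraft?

Dilated time Δt = 117.5 days
γ = 1/√(1 - 0.946²) = 3.085
Δt₀ = Δt/γ = 117.5/3.085 = 38.09 days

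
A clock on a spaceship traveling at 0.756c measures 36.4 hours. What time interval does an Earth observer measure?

Proper time Δt₀ = 36.4 hours
γ = 1/√(1 - 0.756²) = 1.5277
Δt = γΔt₀ = 1.5277 × 36.4 = 55.61 hours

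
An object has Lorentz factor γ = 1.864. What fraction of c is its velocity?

From γ = 1/√(1 - v²/c²):
1/γ² = 1/1.864² = 0.2878
v²/c² = 1 - 0.2878 = 0.7122
v/c = √(0.7122) = 0.8439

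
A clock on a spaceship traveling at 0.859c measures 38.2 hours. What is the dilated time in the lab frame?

Proper time Δt₀ = 38.2 hours
γ = 1/√(1 - 0.859²) = 1.9532
Δt = γΔt₀ = 1.9532 × 38.2 = 74.61 hours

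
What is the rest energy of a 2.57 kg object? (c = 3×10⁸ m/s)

c² = (3×10⁸)² = 9.000×10¹⁶ m²/s²
E₀ = mc² = 2.57 × 9.000×10¹⁶ = 2.313×10¹⁷ J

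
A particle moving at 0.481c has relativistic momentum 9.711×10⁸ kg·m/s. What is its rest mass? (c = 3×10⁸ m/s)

γ = 1/√(1 - 0.481²) = 1.1406
v = 0.481 × 3×10⁸ = 1.443×10⁸ m/s
m = p/(γv) = 9.711×10⁸/(1.1406 × 1.443×10⁸) = 5.900 kg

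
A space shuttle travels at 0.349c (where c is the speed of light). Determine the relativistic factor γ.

v/c = 0.349, so (v/c)² = 0.121801
1 - (v/c)² = 0.878199
γ = 1/√(0.878199) = 1.067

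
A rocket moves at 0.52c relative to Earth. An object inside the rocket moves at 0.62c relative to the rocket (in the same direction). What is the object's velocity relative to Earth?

u = (u' + v)/(1 + u'v/c²)
Numerator: 0.62 + 0.52 = 1.14
Denominator: 1 + 0.3224 = 1.3224
u = 1.14/1.3224 = 0.8621c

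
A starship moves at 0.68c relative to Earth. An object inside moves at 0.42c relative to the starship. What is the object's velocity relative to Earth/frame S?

u = (u' + v)/(1 + u'v/c²)
Numerator: 0.42 + 0.68 = 1.1
Denominator: 1 + 0.2856 = 1.2856
u = 1.1/1.2856 = 0.8556c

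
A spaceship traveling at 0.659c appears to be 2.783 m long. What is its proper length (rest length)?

Contracted length L = 2.783 m
γ = 1/√(1 - 0.659²) = 1.3295
L₀ = γL = 1.3295 × 2.783 = 3.700 m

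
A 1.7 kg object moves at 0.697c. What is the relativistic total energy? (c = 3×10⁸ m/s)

γ = 1/√(1 - 0.697²) = 1.395
mc² = 1.7 × (3×10⁸)² = 1.530×10¹⁷ J
E = γmc² = 1.395 × 1.530×10¹⁷ = 2.134×10¹⁷ J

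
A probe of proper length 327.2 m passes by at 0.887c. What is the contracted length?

Proper length L₀ = 327.2 m
γ = 1/√(1 - 0.887²) = 2.166
L = L₀/γ = 327.2/2.166 = 151.1 m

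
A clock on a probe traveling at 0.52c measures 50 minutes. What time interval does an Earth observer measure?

Proper time Δt₀ = 50 minutes
γ = 1/√(1 - 0.52²) = 1.1707
Δt = γΔt₀ = 1.1707 × 50 = 58.54 minutes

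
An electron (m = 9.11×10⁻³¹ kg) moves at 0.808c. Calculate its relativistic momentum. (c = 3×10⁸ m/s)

γ = 1/√(1 - 0.808²) = 1.6973
v = 0.808 × 3×10⁸ = 2.424×10⁸ m/s
p = γmv = 1.6973 × 9.11×10⁻³¹ × 2.424×10⁸ = 3.748×10⁻²² kg·m/s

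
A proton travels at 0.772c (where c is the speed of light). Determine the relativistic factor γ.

v/c = 0.772, so (v/c)² = 0.595984
1 - (v/c)² = 0.404016
γ = 1/√(0.404016) = 1.573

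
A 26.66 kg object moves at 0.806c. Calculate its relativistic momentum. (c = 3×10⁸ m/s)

γ = 1/√(1 - 0.806²) = 1.689
v = 0.806 × 3×10⁸ = 2.418×10⁸ m/s
p = γmv = 1.689 × 26.66 × 2.418×10⁸ = 1.089×10¹⁰ kg·m/s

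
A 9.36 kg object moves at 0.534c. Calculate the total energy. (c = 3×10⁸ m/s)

γ = 1/√(1 - 0.534²) = 1.1828
mc² = 9.36 × (3×10⁸)² = 8.424×10¹⁷ J
E = γmc² = 1.1828 × 8.424×10¹⁷ = 9.964×10¹⁷ J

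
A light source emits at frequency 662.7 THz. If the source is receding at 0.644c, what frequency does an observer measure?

β = v/c = 0.644
(1-β)/(1+β) = 0.356/1.644 = 0.2165
Doppler factor = √(0.2165) = 0.4653
f_obs = 662.7 × 0.4653 = 308.4 THz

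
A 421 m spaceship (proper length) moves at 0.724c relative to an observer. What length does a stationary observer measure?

Proper length L₀ = 421 m
γ = 1/√(1 - 0.724²) = 1.4497
L = L₀/γ = 421/1.4497 = 290.4 m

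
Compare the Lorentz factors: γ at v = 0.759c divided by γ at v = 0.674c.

γ₁ = 1/√(1 - 0.759²) = 1.5359
γ₂ = 1/√(1 - 0.674²) = 1.3537
γ₁/γ₂ = 1.5359/1.3537 = 1.135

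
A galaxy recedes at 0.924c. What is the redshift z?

β = 0.924
(1+β)/(1-β) = 1.924/0.076 = 25.3158
√(25.3158) = 5.031
z = 5.031 - 1 = 4.031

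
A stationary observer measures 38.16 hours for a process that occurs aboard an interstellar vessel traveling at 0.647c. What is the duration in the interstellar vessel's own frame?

Dilated time Δt = 38.16 hours
γ = 1/√(1 - 0.647²) = 1.3115
Δt₀ = Δt/γ = 38.16/1.3115 = 29.10 hours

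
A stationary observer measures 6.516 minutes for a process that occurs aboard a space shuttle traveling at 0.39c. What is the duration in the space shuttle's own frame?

Dilated time Δt = 6.516 minutes
γ = 1/√(1 - 0.39²) = 1.086
Δt₀ = Δt/γ = 6.516/1.086 = 6.000 minutes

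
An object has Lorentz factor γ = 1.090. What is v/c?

From γ = 1/√(1 - v²/c²):
1/γ² = 1/1.090² = 0.8417
v²/c² = 1 - 0.8417 = 0.1583
v/c = √(0.1583) = 0.3979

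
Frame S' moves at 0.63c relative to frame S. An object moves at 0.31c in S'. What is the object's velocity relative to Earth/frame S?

u = (u' + v)/(1 + u'v/c²)
Numerator: 0.31 + 0.63 = 0.94
Denominator: 1 + 0.1953 = 1.1953
u = 0.94/1.1953 = 0.7864c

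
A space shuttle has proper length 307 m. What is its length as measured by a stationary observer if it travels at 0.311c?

Proper length L₀ = 307 m
γ = 1/√(1 - 0.311²) = 1.052
L = L₀/γ = 307/1.052 = 291.8 m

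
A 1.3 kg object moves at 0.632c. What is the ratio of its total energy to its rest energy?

E = γmc², E₀ = mc²
E/E₀ = γ = 1/√(1 - 0.632²) = 1.290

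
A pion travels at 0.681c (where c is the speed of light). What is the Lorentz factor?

v/c = 0.681, so (v/c)² = 0.463761
1 - (v/c)² = 0.536239
γ = 1/√(0.536239) = 1.366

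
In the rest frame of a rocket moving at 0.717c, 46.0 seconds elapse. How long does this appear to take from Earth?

Proper time Δt₀ = 46.0 seconds
γ = 1/√(1 - 0.717²) = 1.4346
Δt = γΔt₀ = 1.4346 × 46.0 = 65.99 seconds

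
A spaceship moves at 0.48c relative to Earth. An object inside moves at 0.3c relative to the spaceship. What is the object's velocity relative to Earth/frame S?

u = (u' + v)/(1 + u'v/c²)
Numerator: 0.3 + 0.48 = 0.78
Denominator: 1 + 0.144 = 1.144
u = 0.78/1.144 = 0.6818c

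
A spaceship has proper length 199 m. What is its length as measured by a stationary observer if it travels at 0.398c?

Proper length L₀ = 199 m
γ = 1/√(1 - 0.398²) = 1.090
L = L₀/γ = 199/1.090 = 182.6 m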